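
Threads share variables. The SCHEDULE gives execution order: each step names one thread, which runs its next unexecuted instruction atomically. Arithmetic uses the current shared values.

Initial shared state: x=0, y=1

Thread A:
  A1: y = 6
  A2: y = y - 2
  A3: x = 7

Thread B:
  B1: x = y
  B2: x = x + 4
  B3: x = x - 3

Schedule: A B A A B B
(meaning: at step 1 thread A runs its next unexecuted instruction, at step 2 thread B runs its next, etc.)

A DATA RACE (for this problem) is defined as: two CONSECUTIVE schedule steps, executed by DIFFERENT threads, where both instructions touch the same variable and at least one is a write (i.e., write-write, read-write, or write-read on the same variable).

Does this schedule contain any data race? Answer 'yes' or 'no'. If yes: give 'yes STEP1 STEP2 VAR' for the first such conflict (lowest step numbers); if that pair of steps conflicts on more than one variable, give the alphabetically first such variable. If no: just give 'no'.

Answer: yes 1 2 y

Derivation:
Steps 1,2: A(y = 6) vs B(x = y). RACE on y (W-R).
Steps 2,3: B(x = y) vs A(y = y - 2). RACE on y (R-W).
Steps 3,4: same thread (A). No race.
Steps 4,5: A(x = 7) vs B(x = x + 4). RACE on x (W-W).
Steps 5,6: same thread (B). No race.
First conflict at steps 1,2.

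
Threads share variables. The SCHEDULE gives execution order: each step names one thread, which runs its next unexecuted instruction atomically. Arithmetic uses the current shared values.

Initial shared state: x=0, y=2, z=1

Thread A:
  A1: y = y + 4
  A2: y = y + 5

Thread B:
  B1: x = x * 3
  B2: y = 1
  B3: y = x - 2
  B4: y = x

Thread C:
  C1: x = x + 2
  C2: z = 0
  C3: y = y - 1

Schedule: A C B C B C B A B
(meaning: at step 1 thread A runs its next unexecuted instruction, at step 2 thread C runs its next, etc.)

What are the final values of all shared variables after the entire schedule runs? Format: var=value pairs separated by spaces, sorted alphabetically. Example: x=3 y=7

Answer: x=6 y=6 z=0

Derivation:
Step 1: thread A executes A1 (y = y + 4). Shared: x=0 y=6 z=1. PCs: A@1 B@0 C@0
Step 2: thread C executes C1 (x = x + 2). Shared: x=2 y=6 z=1. PCs: A@1 B@0 C@1
Step 3: thread B executes B1 (x = x * 3). Shared: x=6 y=6 z=1. PCs: A@1 B@1 C@1
Step 4: thread C executes C2 (z = 0). Shared: x=6 y=6 z=0. PCs: A@1 B@1 C@2
Step 5: thread B executes B2 (y = 1). Shared: x=6 y=1 z=0. PCs: A@1 B@2 C@2
Step 6: thread C executes C3 (y = y - 1). Shared: x=6 y=0 z=0. PCs: A@1 B@2 C@3
Step 7: thread B executes B3 (y = x - 2). Shared: x=6 y=4 z=0. PCs: A@1 B@3 C@3
Step 8: thread A executes A2 (y = y + 5). Shared: x=6 y=9 z=0. PCs: A@2 B@3 C@3
Step 9: thread B executes B4 (y = x). Shared: x=6 y=6 z=0. PCs: A@2 B@4 C@3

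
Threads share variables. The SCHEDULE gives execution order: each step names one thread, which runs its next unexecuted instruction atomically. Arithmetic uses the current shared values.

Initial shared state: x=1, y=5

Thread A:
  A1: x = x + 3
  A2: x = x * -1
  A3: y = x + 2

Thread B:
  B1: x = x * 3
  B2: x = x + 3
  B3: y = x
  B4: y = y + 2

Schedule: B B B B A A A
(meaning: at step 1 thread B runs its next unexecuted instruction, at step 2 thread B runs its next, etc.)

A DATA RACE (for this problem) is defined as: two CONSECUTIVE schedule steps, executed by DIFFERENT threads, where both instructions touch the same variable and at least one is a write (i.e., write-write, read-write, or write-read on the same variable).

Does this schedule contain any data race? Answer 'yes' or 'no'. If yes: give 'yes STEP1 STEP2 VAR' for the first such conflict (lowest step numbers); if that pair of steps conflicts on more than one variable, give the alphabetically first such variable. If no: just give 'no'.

Steps 1,2: same thread (B). No race.
Steps 2,3: same thread (B). No race.
Steps 3,4: same thread (B). No race.
Steps 4,5: B(r=y,w=y) vs A(r=x,w=x). No conflict.
Steps 5,6: same thread (A). No race.
Steps 6,7: same thread (A). No race.

Answer: no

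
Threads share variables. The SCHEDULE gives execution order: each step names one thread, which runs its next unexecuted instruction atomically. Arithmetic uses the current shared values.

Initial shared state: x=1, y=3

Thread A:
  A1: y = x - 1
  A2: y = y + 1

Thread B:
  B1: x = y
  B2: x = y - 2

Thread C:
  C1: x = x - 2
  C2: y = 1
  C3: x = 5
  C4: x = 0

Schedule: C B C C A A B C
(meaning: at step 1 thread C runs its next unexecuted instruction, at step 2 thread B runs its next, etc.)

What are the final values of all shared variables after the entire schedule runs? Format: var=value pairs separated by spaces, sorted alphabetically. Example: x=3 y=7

Step 1: thread C executes C1 (x = x - 2). Shared: x=-1 y=3. PCs: A@0 B@0 C@1
Step 2: thread B executes B1 (x = y). Shared: x=3 y=3. PCs: A@0 B@1 C@1
Step 3: thread C executes C2 (y = 1). Shared: x=3 y=1. PCs: A@0 B@1 C@2
Step 4: thread C executes C3 (x = 5). Shared: x=5 y=1. PCs: A@0 B@1 C@3
Step 5: thread A executes A1 (y = x - 1). Shared: x=5 y=4. PCs: A@1 B@1 C@3
Step 6: thread A executes A2 (y = y + 1). Shared: x=5 y=5. PCs: A@2 B@1 C@3
Step 7: thread B executes B2 (x = y - 2). Shared: x=3 y=5. PCs: A@2 B@2 C@3
Step 8: thread C executes C4 (x = 0). Shared: x=0 y=5. PCs: A@2 B@2 C@4

Answer: x=0 y=5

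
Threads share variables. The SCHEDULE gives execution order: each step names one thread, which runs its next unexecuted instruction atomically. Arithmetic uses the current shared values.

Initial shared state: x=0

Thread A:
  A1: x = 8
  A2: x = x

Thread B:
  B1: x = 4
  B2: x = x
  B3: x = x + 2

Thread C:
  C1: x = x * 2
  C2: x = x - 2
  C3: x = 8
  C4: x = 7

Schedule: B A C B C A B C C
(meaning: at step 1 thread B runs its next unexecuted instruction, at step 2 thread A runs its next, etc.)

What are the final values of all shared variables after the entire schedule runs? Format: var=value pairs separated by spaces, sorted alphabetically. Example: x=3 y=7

Answer: x=7

Derivation:
Step 1: thread B executes B1 (x = 4). Shared: x=4. PCs: A@0 B@1 C@0
Step 2: thread A executes A1 (x = 8). Shared: x=8. PCs: A@1 B@1 C@0
Step 3: thread C executes C1 (x = x * 2). Shared: x=16. PCs: A@1 B@1 C@1
Step 4: thread B executes B2 (x = x). Shared: x=16. PCs: A@1 B@2 C@1
Step 5: thread C executes C2 (x = x - 2). Shared: x=14. PCs: A@1 B@2 C@2
Step 6: thread A executes A2 (x = x). Shared: x=14. PCs: A@2 B@2 C@2
Step 7: thread B executes B3 (x = x + 2). Shared: x=16. PCs: A@2 B@3 C@2
Step 8: thread C executes C3 (x = 8). Shared: x=8. PCs: A@2 B@3 C@3
Step 9: thread C executes C4 (x = 7). Shared: x=7. PCs: A@2 B@3 C@4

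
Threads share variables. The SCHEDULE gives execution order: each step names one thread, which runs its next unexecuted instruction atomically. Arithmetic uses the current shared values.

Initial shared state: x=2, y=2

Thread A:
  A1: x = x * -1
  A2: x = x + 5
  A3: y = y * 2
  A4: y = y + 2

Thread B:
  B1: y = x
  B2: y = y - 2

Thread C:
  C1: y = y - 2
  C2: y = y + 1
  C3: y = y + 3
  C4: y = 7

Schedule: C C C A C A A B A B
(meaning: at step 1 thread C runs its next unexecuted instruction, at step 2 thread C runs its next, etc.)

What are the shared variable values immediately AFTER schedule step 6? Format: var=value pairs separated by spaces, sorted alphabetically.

Answer: x=3 y=7

Derivation:
Step 1: thread C executes C1 (y = y - 2). Shared: x=2 y=0. PCs: A@0 B@0 C@1
Step 2: thread C executes C2 (y = y + 1). Shared: x=2 y=1. PCs: A@0 B@0 C@2
Step 3: thread C executes C3 (y = y + 3). Shared: x=2 y=4. PCs: A@0 B@0 C@3
Step 4: thread A executes A1 (x = x * -1). Shared: x=-2 y=4. PCs: A@1 B@0 C@3
Step 5: thread C executes C4 (y = 7). Shared: x=-2 y=7. PCs: A@1 B@0 C@4
Step 6: thread A executes A2 (x = x + 5). Shared: x=3 y=7. PCs: A@2 B@0 C@4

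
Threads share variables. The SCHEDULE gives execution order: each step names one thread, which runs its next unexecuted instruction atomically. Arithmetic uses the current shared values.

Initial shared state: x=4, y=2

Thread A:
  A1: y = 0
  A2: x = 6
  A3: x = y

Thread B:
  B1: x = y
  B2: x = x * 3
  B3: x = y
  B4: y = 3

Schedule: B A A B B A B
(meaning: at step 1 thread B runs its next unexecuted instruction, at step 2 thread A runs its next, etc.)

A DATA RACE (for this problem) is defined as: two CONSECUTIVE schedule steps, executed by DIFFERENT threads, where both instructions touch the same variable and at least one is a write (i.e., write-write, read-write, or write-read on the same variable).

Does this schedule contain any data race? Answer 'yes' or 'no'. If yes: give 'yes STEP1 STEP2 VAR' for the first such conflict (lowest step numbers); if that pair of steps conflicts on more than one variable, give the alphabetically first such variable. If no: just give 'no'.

Steps 1,2: B(x = y) vs A(y = 0). RACE on y (R-W).
Steps 2,3: same thread (A). No race.
Steps 3,4: A(x = 6) vs B(x = x * 3). RACE on x (W-W).
Steps 4,5: same thread (B). No race.
Steps 5,6: B(x = y) vs A(x = y). RACE on x (W-W).
Steps 6,7: A(x = y) vs B(y = 3). RACE on y (R-W).
First conflict at steps 1,2.

Answer: yes 1 2 y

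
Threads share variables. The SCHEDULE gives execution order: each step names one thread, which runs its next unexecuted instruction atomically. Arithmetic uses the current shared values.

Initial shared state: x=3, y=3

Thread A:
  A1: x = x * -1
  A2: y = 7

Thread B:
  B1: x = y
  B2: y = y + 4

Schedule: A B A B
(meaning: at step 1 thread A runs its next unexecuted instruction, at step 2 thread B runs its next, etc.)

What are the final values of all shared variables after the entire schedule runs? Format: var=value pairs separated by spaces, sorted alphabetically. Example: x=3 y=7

Step 1: thread A executes A1 (x = x * -1). Shared: x=-3 y=3. PCs: A@1 B@0
Step 2: thread B executes B1 (x = y). Shared: x=3 y=3. PCs: A@1 B@1
Step 3: thread A executes A2 (y = 7). Shared: x=3 y=7. PCs: A@2 B@1
Step 4: thread B executes B2 (y = y + 4). Shared: x=3 y=11. PCs: A@2 B@2

Answer: x=3 y=11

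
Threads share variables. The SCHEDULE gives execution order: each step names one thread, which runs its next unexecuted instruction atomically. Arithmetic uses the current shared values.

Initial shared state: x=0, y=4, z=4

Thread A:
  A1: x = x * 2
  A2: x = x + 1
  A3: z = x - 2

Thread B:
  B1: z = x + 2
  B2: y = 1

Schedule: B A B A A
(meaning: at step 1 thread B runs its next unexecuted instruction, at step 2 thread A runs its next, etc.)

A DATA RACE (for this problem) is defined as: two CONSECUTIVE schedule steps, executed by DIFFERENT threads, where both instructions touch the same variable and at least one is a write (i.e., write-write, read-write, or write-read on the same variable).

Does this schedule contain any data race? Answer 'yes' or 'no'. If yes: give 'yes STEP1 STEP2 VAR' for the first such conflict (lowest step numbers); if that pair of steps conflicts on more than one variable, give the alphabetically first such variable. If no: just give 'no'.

Answer: yes 1 2 x

Derivation:
Steps 1,2: B(z = x + 2) vs A(x = x * 2). RACE on x (R-W).
Steps 2,3: A(r=x,w=x) vs B(r=-,w=y). No conflict.
Steps 3,4: B(r=-,w=y) vs A(r=x,w=x). No conflict.
Steps 4,5: same thread (A). No race.
First conflict at steps 1,2.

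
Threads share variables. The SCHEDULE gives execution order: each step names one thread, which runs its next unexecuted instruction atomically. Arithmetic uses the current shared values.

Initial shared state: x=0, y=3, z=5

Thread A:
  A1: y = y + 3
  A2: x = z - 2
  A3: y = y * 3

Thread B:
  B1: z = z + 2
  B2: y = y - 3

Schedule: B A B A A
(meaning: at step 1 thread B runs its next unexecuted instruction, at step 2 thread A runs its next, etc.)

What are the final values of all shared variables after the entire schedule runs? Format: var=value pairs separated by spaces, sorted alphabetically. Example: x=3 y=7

Step 1: thread B executes B1 (z = z + 2). Shared: x=0 y=3 z=7. PCs: A@0 B@1
Step 2: thread A executes A1 (y = y + 3). Shared: x=0 y=6 z=7. PCs: A@1 B@1
Step 3: thread B executes B2 (y = y - 3). Shared: x=0 y=3 z=7. PCs: A@1 B@2
Step 4: thread A executes A2 (x = z - 2). Shared: x=5 y=3 z=7. PCs: A@2 B@2
Step 5: thread A executes A3 (y = y * 3). Shared: x=5 y=9 z=7. PCs: A@3 B@2

Answer: x=5 y=9 z=7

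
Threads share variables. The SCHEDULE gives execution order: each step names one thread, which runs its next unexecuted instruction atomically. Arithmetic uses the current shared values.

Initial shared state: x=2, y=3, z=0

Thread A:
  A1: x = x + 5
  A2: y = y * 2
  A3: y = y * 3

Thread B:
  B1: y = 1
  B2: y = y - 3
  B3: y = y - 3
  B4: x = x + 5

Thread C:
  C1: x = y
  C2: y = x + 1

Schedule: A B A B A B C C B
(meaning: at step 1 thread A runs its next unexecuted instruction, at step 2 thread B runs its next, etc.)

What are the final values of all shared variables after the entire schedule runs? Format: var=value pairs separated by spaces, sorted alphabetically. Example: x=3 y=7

Answer: x=-1 y=-5 z=0

Derivation:
Step 1: thread A executes A1 (x = x + 5). Shared: x=7 y=3 z=0. PCs: A@1 B@0 C@0
Step 2: thread B executes B1 (y = 1). Shared: x=7 y=1 z=0. PCs: A@1 B@1 C@0
Step 3: thread A executes A2 (y = y * 2). Shared: x=7 y=2 z=0. PCs: A@2 B@1 C@0
Step 4: thread B executes B2 (y = y - 3). Shared: x=7 y=-1 z=0. PCs: A@2 B@2 C@0
Step 5: thread A executes A3 (y = y * 3). Shared: x=7 y=-3 z=0. PCs: A@3 B@2 C@0
Step 6: thread B executes B3 (y = y - 3). Shared: x=7 y=-6 z=0. PCs: A@3 B@3 C@0
Step 7: thread C executes C1 (x = y). Shared: x=-6 y=-6 z=0. PCs: A@3 B@3 C@1
Step 8: thread C executes C2 (y = x + 1). Shared: x=-6 y=-5 z=0. PCs: A@3 B@3 C@2
Step 9: thread B executes B4 (x = x + 5). Shared: x=-1 y=-5 z=0. PCs: A@3 B@4 C@2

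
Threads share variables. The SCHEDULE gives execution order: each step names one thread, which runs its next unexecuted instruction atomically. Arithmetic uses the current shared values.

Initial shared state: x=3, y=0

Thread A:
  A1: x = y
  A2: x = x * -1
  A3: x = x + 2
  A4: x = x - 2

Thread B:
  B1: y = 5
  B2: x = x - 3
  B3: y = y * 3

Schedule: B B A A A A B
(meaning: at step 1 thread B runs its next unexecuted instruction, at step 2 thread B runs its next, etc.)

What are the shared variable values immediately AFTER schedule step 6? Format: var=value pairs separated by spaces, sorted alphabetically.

Step 1: thread B executes B1 (y = 5). Shared: x=3 y=5. PCs: A@0 B@1
Step 2: thread B executes B2 (x = x - 3). Shared: x=0 y=5. PCs: A@0 B@2
Step 3: thread A executes A1 (x = y). Shared: x=5 y=5. PCs: A@1 B@2
Step 4: thread A executes A2 (x = x * -1). Shared: x=-5 y=5. PCs: A@2 B@2
Step 5: thread A executes A3 (x = x + 2). Shared: x=-3 y=5. PCs: A@3 B@2
Step 6: thread A executes A4 (x = x - 2). Shared: x=-5 y=5. PCs: A@4 B@2

Answer: x=-5 y=5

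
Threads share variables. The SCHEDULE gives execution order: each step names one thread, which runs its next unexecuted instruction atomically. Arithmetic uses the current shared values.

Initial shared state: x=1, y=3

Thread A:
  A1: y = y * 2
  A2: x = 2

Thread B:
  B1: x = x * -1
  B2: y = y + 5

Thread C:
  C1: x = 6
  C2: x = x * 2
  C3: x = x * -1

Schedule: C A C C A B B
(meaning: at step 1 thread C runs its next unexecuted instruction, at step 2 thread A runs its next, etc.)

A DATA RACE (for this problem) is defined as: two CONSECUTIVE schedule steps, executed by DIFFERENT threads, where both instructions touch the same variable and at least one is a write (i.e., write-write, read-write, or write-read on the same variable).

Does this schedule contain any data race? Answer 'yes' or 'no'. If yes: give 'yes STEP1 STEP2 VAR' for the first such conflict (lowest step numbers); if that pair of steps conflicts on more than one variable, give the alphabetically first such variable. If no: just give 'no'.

Steps 1,2: C(r=-,w=x) vs A(r=y,w=y). No conflict.
Steps 2,3: A(r=y,w=y) vs C(r=x,w=x). No conflict.
Steps 3,4: same thread (C). No race.
Steps 4,5: C(x = x * -1) vs A(x = 2). RACE on x (W-W).
Steps 5,6: A(x = 2) vs B(x = x * -1). RACE on x (W-W).
Steps 6,7: same thread (B). No race.
First conflict at steps 4,5.

Answer: yes 4 5 x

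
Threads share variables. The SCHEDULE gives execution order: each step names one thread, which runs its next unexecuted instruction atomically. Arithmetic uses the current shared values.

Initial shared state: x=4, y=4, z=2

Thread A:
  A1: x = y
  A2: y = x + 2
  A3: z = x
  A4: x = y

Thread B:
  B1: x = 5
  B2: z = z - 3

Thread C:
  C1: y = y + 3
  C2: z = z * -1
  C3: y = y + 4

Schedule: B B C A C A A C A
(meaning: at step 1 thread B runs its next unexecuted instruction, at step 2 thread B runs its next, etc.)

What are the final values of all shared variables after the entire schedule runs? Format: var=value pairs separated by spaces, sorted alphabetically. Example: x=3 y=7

Answer: x=13 y=13 z=7

Derivation:
Step 1: thread B executes B1 (x = 5). Shared: x=5 y=4 z=2. PCs: A@0 B@1 C@0
Step 2: thread B executes B2 (z = z - 3). Shared: x=5 y=4 z=-1. PCs: A@0 B@2 C@0
Step 3: thread C executes C1 (y = y + 3). Shared: x=5 y=7 z=-1. PCs: A@0 B@2 C@1
Step 4: thread A executes A1 (x = y). Shared: x=7 y=7 z=-1. PCs: A@1 B@2 C@1
Step 5: thread C executes C2 (z = z * -1). Shared: x=7 y=7 z=1. PCs: A@1 B@2 C@2
Step 6: thread A executes A2 (y = x + 2). Shared: x=7 y=9 z=1. PCs: A@2 B@2 C@2
Step 7: thread A executes A3 (z = x). Shared: x=7 y=9 z=7. PCs: A@3 B@2 C@2
Step 8: thread C executes C3 (y = y + 4). Shared: x=7 y=13 z=7. PCs: A@3 B@2 C@3
Step 9: thread A executes A4 (x = y). Shared: x=13 y=13 z=7. PCs: A@4 B@2 C@3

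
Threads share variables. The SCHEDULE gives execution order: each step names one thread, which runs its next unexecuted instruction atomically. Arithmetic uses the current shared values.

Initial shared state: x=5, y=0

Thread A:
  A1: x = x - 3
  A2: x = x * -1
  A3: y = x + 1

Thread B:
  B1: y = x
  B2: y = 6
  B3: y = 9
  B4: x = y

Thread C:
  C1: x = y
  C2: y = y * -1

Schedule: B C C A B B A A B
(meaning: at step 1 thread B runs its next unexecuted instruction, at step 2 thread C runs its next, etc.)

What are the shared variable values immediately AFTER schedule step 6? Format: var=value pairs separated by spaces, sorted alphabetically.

Step 1: thread B executes B1 (y = x). Shared: x=5 y=5. PCs: A@0 B@1 C@0
Step 2: thread C executes C1 (x = y). Shared: x=5 y=5. PCs: A@0 B@1 C@1
Step 3: thread C executes C2 (y = y * -1). Shared: x=5 y=-5. PCs: A@0 B@1 C@2
Step 4: thread A executes A1 (x = x - 3). Shared: x=2 y=-5. PCs: A@1 B@1 C@2
Step 5: thread B executes B2 (y = 6). Shared: x=2 y=6. PCs: A@1 B@2 C@2
Step 6: thread B executes B3 (y = 9). Shared: x=2 y=9. PCs: A@1 B@3 C@2

Answer: x=2 y=9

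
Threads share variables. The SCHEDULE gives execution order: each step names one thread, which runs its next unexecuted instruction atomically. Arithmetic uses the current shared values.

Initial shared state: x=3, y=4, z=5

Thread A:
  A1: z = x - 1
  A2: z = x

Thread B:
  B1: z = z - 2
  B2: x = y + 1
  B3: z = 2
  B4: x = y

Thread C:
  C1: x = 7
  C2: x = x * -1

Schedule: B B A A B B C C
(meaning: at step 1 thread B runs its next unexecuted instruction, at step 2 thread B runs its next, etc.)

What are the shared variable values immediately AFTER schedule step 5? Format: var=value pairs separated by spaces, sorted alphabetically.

Answer: x=5 y=4 z=2

Derivation:
Step 1: thread B executes B1 (z = z - 2). Shared: x=3 y=4 z=3. PCs: A@0 B@1 C@0
Step 2: thread B executes B2 (x = y + 1). Shared: x=5 y=4 z=3. PCs: A@0 B@2 C@0
Step 3: thread A executes A1 (z = x - 1). Shared: x=5 y=4 z=4. PCs: A@1 B@2 C@0
Step 4: thread A executes A2 (z = x). Shared: x=5 y=4 z=5. PCs: A@2 B@2 C@0
Step 5: thread B executes B3 (z = 2). Shared: x=5 y=4 z=2. PCs: A@2 B@3 C@0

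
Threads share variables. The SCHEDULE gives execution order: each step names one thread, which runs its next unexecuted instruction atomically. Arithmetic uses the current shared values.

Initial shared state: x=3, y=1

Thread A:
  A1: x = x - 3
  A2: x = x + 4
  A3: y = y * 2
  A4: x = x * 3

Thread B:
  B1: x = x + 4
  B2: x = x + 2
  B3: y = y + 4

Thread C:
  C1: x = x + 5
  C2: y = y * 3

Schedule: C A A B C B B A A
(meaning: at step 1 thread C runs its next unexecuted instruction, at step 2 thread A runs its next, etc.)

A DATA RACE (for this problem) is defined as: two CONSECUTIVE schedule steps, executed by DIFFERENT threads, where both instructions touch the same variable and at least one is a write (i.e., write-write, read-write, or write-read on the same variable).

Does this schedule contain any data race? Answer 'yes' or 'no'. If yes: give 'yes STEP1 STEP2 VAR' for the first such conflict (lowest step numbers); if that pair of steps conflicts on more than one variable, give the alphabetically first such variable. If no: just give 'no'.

Steps 1,2: C(x = x + 5) vs A(x = x - 3). RACE on x (W-W).
Steps 2,3: same thread (A). No race.
Steps 3,4: A(x = x + 4) vs B(x = x + 4). RACE on x (W-W).
Steps 4,5: B(r=x,w=x) vs C(r=y,w=y). No conflict.
Steps 5,6: C(r=y,w=y) vs B(r=x,w=x). No conflict.
Steps 6,7: same thread (B). No race.
Steps 7,8: B(y = y + 4) vs A(y = y * 2). RACE on y (W-W).
Steps 8,9: same thread (A). No race.
First conflict at steps 1,2.

Answer: yes 1 2 x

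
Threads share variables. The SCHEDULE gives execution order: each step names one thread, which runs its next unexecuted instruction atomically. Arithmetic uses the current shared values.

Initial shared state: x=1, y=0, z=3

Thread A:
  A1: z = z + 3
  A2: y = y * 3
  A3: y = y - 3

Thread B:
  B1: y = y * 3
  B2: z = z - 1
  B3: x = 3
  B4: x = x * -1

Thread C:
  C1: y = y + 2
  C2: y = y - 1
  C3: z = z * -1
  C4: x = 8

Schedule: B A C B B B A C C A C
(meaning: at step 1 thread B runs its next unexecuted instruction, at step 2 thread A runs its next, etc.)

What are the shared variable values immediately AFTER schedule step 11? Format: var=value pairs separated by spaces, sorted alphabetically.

Step 1: thread B executes B1 (y = y * 3). Shared: x=1 y=0 z=3. PCs: A@0 B@1 C@0
Step 2: thread A executes A1 (z = z + 3). Shared: x=1 y=0 z=6. PCs: A@1 B@1 C@0
Step 3: thread C executes C1 (y = y + 2). Shared: x=1 y=2 z=6. PCs: A@1 B@1 C@1
Step 4: thread B executes B2 (z = z - 1). Shared: x=1 y=2 z=5. PCs: A@1 B@2 C@1
Step 5: thread B executes B3 (x = 3). Shared: x=3 y=2 z=5. PCs: A@1 B@3 C@1
Step 6: thread B executes B4 (x = x * -1). Shared: x=-3 y=2 z=5. PCs: A@1 B@4 C@1
Step 7: thread A executes A2 (y = y * 3). Shared: x=-3 y=6 z=5. PCs: A@2 B@4 C@1
Step 8: thread C executes C2 (y = y - 1). Shared: x=-3 y=5 z=5. PCs: A@2 B@4 C@2
Step 9: thread C executes C3 (z = z * -1). Shared: x=-3 y=5 z=-5. PCs: A@2 B@4 C@3
Step 10: thread A executes A3 (y = y - 3). Shared: x=-3 y=2 z=-5. PCs: A@3 B@4 C@3
Step 11: thread C executes C4 (x = 8). Shared: x=8 y=2 z=-5. PCs: A@3 B@4 C@4

Answer: x=8 y=2 z=-5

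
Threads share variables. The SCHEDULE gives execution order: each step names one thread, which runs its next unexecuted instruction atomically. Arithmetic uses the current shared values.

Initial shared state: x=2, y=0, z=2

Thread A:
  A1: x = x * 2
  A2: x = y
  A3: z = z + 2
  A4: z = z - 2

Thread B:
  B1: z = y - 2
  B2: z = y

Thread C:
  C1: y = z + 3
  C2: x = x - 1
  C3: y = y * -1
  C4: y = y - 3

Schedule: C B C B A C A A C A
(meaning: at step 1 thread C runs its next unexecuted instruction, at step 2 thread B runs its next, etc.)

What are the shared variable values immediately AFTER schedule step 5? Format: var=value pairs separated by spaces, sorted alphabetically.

Answer: x=2 y=5 z=5

Derivation:
Step 1: thread C executes C1 (y = z + 3). Shared: x=2 y=5 z=2. PCs: A@0 B@0 C@1
Step 2: thread B executes B1 (z = y - 2). Shared: x=2 y=5 z=3. PCs: A@0 B@1 C@1
Step 3: thread C executes C2 (x = x - 1). Shared: x=1 y=5 z=3. PCs: A@0 B@1 C@2
Step 4: thread B executes B2 (z = y). Shared: x=1 y=5 z=5. PCs: A@0 B@2 C@2
Step 5: thread A executes A1 (x = x * 2). Shared: x=2 y=5 z=5. PCs: A@1 B@2 C@2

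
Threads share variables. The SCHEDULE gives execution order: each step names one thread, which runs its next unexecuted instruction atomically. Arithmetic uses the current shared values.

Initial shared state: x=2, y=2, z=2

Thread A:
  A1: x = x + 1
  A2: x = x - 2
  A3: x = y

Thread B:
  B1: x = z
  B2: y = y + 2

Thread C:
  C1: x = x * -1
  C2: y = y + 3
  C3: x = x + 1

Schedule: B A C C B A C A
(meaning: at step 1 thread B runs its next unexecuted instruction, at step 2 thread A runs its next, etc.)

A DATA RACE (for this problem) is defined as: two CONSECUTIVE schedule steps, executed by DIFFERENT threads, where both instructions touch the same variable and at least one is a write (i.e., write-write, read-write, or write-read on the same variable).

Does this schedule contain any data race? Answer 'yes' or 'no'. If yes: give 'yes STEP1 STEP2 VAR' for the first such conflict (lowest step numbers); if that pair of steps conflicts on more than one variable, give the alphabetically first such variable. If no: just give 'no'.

Answer: yes 1 2 x

Derivation:
Steps 1,2: B(x = z) vs A(x = x + 1). RACE on x (W-W).
Steps 2,3: A(x = x + 1) vs C(x = x * -1). RACE on x (W-W).
Steps 3,4: same thread (C). No race.
Steps 4,5: C(y = y + 3) vs B(y = y + 2). RACE on y (W-W).
Steps 5,6: B(r=y,w=y) vs A(r=x,w=x). No conflict.
Steps 6,7: A(x = x - 2) vs C(x = x + 1). RACE on x (W-W).
Steps 7,8: C(x = x + 1) vs A(x = y). RACE on x (W-W).
First conflict at steps 1,2.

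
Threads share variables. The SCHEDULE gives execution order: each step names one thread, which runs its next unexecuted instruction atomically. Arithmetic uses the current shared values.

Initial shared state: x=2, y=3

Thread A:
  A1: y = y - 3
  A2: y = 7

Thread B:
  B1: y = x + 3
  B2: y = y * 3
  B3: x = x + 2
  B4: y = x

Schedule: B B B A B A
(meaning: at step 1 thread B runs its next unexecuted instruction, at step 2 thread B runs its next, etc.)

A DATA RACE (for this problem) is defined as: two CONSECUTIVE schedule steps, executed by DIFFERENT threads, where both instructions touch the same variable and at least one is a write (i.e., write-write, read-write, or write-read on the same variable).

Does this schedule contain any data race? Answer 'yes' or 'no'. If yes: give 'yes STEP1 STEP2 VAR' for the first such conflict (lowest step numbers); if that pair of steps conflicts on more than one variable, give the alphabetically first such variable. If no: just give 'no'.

Steps 1,2: same thread (B). No race.
Steps 2,3: same thread (B). No race.
Steps 3,4: B(r=x,w=x) vs A(r=y,w=y). No conflict.
Steps 4,5: A(y = y - 3) vs B(y = x). RACE on y (W-W).
Steps 5,6: B(y = x) vs A(y = 7). RACE on y (W-W).
First conflict at steps 4,5.

Answer: yes 4 5 y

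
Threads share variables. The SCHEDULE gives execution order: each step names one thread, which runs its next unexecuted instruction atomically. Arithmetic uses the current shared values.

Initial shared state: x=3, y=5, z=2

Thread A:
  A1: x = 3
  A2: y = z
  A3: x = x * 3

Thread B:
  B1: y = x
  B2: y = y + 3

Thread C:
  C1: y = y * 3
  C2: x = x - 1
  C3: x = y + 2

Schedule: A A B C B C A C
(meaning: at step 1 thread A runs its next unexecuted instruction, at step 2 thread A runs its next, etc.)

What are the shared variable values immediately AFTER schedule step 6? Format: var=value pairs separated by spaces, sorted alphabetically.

Step 1: thread A executes A1 (x = 3). Shared: x=3 y=5 z=2. PCs: A@1 B@0 C@0
Step 2: thread A executes A2 (y = z). Shared: x=3 y=2 z=2. PCs: A@2 B@0 C@0
Step 3: thread B executes B1 (y = x). Shared: x=3 y=3 z=2. PCs: A@2 B@1 C@0
Step 4: thread C executes C1 (y = y * 3). Shared: x=3 y=9 z=2. PCs: A@2 B@1 C@1
Step 5: thread B executes B2 (y = y + 3). Shared: x=3 y=12 z=2. PCs: A@2 B@2 C@1
Step 6: thread C executes C2 (x = x - 1). Shared: x=2 y=12 z=2. PCs: A@2 B@2 C@2

Answer: x=2 y=12 z=2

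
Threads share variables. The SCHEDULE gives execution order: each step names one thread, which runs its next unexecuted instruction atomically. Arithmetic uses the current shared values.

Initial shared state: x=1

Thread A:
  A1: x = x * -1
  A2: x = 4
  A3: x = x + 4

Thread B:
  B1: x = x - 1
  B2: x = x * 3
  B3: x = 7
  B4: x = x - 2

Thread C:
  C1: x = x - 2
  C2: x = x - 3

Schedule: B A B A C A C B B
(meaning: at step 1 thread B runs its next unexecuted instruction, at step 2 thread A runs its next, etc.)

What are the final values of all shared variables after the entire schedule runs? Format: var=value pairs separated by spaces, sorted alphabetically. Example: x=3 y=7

Answer: x=5

Derivation:
Step 1: thread B executes B1 (x = x - 1). Shared: x=0. PCs: A@0 B@1 C@0
Step 2: thread A executes A1 (x = x * -1). Shared: x=0. PCs: A@1 B@1 C@0
Step 3: thread B executes B2 (x = x * 3). Shared: x=0. PCs: A@1 B@2 C@0
Step 4: thread A executes A2 (x = 4). Shared: x=4. PCs: A@2 B@2 C@0
Step 5: thread C executes C1 (x = x - 2). Shared: x=2. PCs: A@2 B@2 C@1
Step 6: thread A executes A3 (x = x + 4). Shared: x=6. PCs: A@3 B@2 C@1
Step 7: thread C executes C2 (x = x - 3). Shared: x=3. PCs: A@3 B@2 C@2
Step 8: thread B executes B3 (x = 7). Shared: x=7. PCs: A@3 B@3 C@2
Step 9: thread B executes B4 (x = x - 2). Shared: x=5. PCs: A@3 B@4 C@2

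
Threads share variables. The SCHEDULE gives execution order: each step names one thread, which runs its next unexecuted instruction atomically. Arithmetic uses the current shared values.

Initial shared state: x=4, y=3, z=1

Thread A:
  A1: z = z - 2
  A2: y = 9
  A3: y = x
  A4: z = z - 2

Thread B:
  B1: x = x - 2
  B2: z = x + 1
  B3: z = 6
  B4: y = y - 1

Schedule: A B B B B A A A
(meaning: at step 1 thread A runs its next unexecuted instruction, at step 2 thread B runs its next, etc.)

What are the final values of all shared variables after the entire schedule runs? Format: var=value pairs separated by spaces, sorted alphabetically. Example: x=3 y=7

Answer: x=2 y=2 z=4

Derivation:
Step 1: thread A executes A1 (z = z - 2). Shared: x=4 y=3 z=-1. PCs: A@1 B@0
Step 2: thread B executes B1 (x = x - 2). Shared: x=2 y=3 z=-1. PCs: A@1 B@1
Step 3: thread B executes B2 (z = x + 1). Shared: x=2 y=3 z=3. PCs: A@1 B@2
Step 4: thread B executes B3 (z = 6). Shared: x=2 y=3 z=6. PCs: A@1 B@3
Step 5: thread B executes B4 (y = y - 1). Shared: x=2 y=2 z=6. PCs: A@1 B@4
Step 6: thread A executes A2 (y = 9). Shared: x=2 y=9 z=6. PCs: A@2 B@4
Step 7: thread A executes A3 (y = x). Shared: x=2 y=2 z=6. PCs: A@3 B@4
Step 8: thread A executes A4 (z = z - 2). Shared: x=2 y=2 z=4. PCs: A@4 B@4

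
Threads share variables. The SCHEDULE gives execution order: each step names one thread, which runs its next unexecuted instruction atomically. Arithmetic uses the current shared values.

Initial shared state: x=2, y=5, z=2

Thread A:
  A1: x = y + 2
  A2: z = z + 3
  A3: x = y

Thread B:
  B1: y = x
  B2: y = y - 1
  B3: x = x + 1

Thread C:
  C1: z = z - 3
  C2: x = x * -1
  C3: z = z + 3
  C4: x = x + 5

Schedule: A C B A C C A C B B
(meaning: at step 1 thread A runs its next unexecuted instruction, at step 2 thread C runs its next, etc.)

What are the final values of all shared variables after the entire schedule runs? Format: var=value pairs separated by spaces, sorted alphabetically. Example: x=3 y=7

Step 1: thread A executes A1 (x = y + 2). Shared: x=7 y=5 z=2. PCs: A@1 B@0 C@0
Step 2: thread C executes C1 (z = z - 3). Shared: x=7 y=5 z=-1. PCs: A@1 B@0 C@1
Step 3: thread B executes B1 (y = x). Shared: x=7 y=7 z=-1. PCs: A@1 B@1 C@1
Step 4: thread A executes A2 (z = z + 3). Shared: x=7 y=7 z=2. PCs: A@2 B@1 C@1
Step 5: thread C executes C2 (x = x * -1). Shared: x=-7 y=7 z=2. PCs: A@2 B@1 C@2
Step 6: thread C executes C3 (z = z + 3). Shared: x=-7 y=7 z=5. PCs: A@2 B@1 C@3
Step 7: thread A executes A3 (x = y). Shared: x=7 y=7 z=5. PCs: A@3 B@1 C@3
Step 8: thread C executes C4 (x = x + 5). Shared: x=12 y=7 z=5. PCs: A@3 B@1 C@4
Step 9: thread B executes B2 (y = y - 1). Shared: x=12 y=6 z=5. PCs: A@3 B@2 C@4
Step 10: thread B executes B3 (x = x + 1). Shared: x=13 y=6 z=5. PCs: A@3 B@3 C@4

Answer: x=13 y=6 z=5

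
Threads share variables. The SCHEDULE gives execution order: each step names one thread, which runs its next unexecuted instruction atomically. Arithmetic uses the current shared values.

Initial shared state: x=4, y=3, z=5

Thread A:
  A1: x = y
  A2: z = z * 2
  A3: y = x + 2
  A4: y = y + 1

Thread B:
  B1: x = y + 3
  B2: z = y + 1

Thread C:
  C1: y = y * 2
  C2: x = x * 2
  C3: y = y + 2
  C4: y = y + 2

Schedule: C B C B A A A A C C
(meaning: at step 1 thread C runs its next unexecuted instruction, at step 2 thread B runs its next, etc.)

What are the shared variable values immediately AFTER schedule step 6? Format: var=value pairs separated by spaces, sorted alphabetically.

Step 1: thread C executes C1 (y = y * 2). Shared: x=4 y=6 z=5. PCs: A@0 B@0 C@1
Step 2: thread B executes B1 (x = y + 3). Shared: x=9 y=6 z=5. PCs: A@0 B@1 C@1
Step 3: thread C executes C2 (x = x * 2). Shared: x=18 y=6 z=5. PCs: A@0 B@1 C@2
Step 4: thread B executes B2 (z = y + 1). Shared: x=18 y=6 z=7. PCs: A@0 B@2 C@2
Step 5: thread A executes A1 (x = y). Shared: x=6 y=6 z=7. PCs: A@1 B@2 C@2
Step 6: thread A executes A2 (z = z * 2). Shared: x=6 y=6 z=14. PCs: A@2 B@2 C@2

Answer: x=6 y=6 z=14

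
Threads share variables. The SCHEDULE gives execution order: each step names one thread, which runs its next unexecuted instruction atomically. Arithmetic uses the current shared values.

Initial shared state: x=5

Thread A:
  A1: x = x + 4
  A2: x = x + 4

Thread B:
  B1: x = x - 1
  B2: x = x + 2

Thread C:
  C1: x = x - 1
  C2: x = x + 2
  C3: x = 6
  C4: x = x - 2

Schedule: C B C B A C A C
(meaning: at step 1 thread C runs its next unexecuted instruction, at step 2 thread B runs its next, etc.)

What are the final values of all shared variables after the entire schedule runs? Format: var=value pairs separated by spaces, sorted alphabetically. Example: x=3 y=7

Answer: x=8

Derivation:
Step 1: thread C executes C1 (x = x - 1). Shared: x=4. PCs: A@0 B@0 C@1
Step 2: thread B executes B1 (x = x - 1). Shared: x=3. PCs: A@0 B@1 C@1
Step 3: thread C executes C2 (x = x + 2). Shared: x=5. PCs: A@0 B@1 C@2
Step 4: thread B executes B2 (x = x + 2). Shared: x=7. PCs: A@0 B@2 C@2
Step 5: thread A executes A1 (x = x + 4). Shared: x=11. PCs: A@1 B@2 C@2
Step 6: thread C executes C3 (x = 6). Shared: x=6. PCs: A@1 B@2 C@3
Step 7: thread A executes A2 (x = x + 4). Shared: x=10. PCs: A@2 B@2 C@3
Step 8: thread C executes C4 (x = x - 2). Shared: x=8. PCs: A@2 B@2 C@4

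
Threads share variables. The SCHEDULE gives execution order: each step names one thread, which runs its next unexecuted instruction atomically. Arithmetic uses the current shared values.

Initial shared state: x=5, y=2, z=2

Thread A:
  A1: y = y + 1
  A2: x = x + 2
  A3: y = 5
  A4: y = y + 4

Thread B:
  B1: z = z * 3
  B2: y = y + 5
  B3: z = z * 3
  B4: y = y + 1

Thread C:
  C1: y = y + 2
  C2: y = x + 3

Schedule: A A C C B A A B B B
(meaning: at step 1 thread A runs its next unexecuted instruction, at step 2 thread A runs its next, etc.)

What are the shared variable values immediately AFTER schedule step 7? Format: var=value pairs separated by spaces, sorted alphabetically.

Step 1: thread A executes A1 (y = y + 1). Shared: x=5 y=3 z=2. PCs: A@1 B@0 C@0
Step 2: thread A executes A2 (x = x + 2). Shared: x=7 y=3 z=2. PCs: A@2 B@0 C@0
Step 3: thread C executes C1 (y = y + 2). Shared: x=7 y=5 z=2. PCs: A@2 B@0 C@1
Step 4: thread C executes C2 (y = x + 3). Shared: x=7 y=10 z=2. PCs: A@2 B@0 C@2
Step 5: thread B executes B1 (z = z * 3). Shared: x=7 y=10 z=6. PCs: A@2 B@1 C@2
Step 6: thread A executes A3 (y = 5). Shared: x=7 y=5 z=6. PCs: A@3 B@1 C@2
Step 7: thread A executes A4 (y = y + 4). Shared: x=7 y=9 z=6. PCs: A@4 B@1 C@2

Answer: x=7 y=9 z=6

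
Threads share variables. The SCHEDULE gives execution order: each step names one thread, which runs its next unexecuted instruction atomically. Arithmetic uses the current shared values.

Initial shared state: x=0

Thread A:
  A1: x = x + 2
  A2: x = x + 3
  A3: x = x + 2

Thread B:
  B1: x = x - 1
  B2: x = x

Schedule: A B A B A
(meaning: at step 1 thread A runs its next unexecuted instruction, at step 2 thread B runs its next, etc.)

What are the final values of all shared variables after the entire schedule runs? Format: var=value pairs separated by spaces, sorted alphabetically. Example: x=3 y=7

Answer: x=6

Derivation:
Step 1: thread A executes A1 (x = x + 2). Shared: x=2. PCs: A@1 B@0
Step 2: thread B executes B1 (x = x - 1). Shared: x=1. PCs: A@1 B@1
Step 3: thread A executes A2 (x = x + 3). Shared: x=4. PCs: A@2 B@1
Step 4: thread B executes B2 (x = x). Shared: x=4. PCs: A@2 B@2
Step 5: thread A executes A3 (x = x + 2). Shared: x=6. PCs: A@3 B@2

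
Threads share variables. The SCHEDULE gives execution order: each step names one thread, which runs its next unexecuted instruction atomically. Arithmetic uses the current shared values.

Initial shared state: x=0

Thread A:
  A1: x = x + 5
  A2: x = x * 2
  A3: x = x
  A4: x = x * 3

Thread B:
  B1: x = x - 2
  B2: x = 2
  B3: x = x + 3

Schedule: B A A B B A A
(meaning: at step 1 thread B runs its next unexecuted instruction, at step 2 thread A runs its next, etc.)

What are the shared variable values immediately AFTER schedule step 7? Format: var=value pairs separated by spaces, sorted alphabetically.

Answer: x=15

Derivation:
Step 1: thread B executes B1 (x = x - 2). Shared: x=-2. PCs: A@0 B@1
Step 2: thread A executes A1 (x = x + 5). Shared: x=3. PCs: A@1 B@1
Step 3: thread A executes A2 (x = x * 2). Shared: x=6. PCs: A@2 B@1
Step 4: thread B executes B2 (x = 2). Shared: x=2. PCs: A@2 B@2
Step 5: thread B executes B3 (x = x + 3). Shared: x=5. PCs: A@2 B@3
Step 6: thread A executes A3 (x = x). Shared: x=5. PCs: A@3 B@3
Step 7: thread A executes A4 (x = x * 3). Shared: x=15. PCs: A@4 B@3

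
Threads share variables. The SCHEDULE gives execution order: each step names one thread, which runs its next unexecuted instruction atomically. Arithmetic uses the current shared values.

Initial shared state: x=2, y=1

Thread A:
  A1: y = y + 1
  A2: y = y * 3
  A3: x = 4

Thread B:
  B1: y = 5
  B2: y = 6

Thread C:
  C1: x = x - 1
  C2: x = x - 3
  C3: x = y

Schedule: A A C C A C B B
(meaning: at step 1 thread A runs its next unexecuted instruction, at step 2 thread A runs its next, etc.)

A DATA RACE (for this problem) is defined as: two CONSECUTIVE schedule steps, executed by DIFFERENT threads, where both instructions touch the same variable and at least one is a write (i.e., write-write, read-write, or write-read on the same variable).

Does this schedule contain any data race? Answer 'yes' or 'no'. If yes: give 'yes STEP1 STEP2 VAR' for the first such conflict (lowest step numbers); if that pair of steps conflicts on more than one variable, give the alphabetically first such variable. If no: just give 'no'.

Steps 1,2: same thread (A). No race.
Steps 2,3: A(r=y,w=y) vs C(r=x,w=x). No conflict.
Steps 3,4: same thread (C). No race.
Steps 4,5: C(x = x - 3) vs A(x = 4). RACE on x (W-W).
Steps 5,6: A(x = 4) vs C(x = y). RACE on x (W-W).
Steps 6,7: C(x = y) vs B(y = 5). RACE on y (R-W).
Steps 7,8: same thread (B). No race.
First conflict at steps 4,5.

Answer: yes 4 5 x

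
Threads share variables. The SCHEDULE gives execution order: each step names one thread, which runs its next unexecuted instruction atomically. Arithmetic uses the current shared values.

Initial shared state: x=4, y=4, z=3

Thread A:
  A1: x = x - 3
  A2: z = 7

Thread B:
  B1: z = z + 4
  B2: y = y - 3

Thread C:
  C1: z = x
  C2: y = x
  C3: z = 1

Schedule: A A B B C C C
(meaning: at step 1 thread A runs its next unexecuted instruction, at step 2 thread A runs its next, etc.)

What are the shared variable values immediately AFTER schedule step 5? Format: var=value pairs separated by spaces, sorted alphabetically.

Step 1: thread A executes A1 (x = x - 3). Shared: x=1 y=4 z=3. PCs: A@1 B@0 C@0
Step 2: thread A executes A2 (z = 7). Shared: x=1 y=4 z=7. PCs: A@2 B@0 C@0
Step 3: thread B executes B1 (z = z + 4). Shared: x=1 y=4 z=11. PCs: A@2 B@1 C@0
Step 4: thread B executes B2 (y = y - 3). Shared: x=1 y=1 z=11. PCs: A@2 B@2 C@0
Step 5: thread C executes C1 (z = x). Shared: x=1 y=1 z=1. PCs: A@2 B@2 C@1

Answer: x=1 y=1 z=1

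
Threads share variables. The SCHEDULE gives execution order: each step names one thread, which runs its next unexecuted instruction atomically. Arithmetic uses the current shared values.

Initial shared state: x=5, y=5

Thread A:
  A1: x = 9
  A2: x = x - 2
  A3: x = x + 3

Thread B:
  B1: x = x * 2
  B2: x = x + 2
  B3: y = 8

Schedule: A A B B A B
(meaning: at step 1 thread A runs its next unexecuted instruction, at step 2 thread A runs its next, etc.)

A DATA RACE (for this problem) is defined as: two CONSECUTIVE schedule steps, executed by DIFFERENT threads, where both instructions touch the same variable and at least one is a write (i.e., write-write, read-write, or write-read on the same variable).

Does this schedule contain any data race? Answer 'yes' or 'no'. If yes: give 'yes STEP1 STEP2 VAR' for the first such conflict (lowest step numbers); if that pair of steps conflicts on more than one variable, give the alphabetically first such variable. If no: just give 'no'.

Answer: yes 2 3 x

Derivation:
Steps 1,2: same thread (A). No race.
Steps 2,3: A(x = x - 2) vs B(x = x * 2). RACE on x (W-W).
Steps 3,4: same thread (B). No race.
Steps 4,5: B(x = x + 2) vs A(x = x + 3). RACE on x (W-W).
Steps 5,6: A(r=x,w=x) vs B(r=-,w=y). No conflict.
First conflict at steps 2,3.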